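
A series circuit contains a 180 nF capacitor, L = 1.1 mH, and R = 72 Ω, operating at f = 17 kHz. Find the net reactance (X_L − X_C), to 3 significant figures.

65.5 Ω

ω = 2πf = 106800 rad/s
X_L = ωL = 117 Ω
X_C = 1/(ωC) = 52.0 Ω
X = 117 − 52.0 = 65.5 Ω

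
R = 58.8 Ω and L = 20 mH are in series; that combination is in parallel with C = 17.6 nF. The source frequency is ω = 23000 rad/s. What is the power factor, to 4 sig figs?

0.1557

X_L = ωL = 460.0 Ω
X_C = 1/(ωC) = 2470 Ω
Branch 1 (R+jX_L): Z₁ = 58.80 + j460.0 Ω, |Z₁| = 463.7 Ω
Branch 2 (−jX_C): Z₂ = −j2470 Ω
Parallel: Z = Z₁Z₂/(Z₁+Z₂), |Z| = 569.6 Ω, ∠Z = 81.04°
cos φ = cos(81.04°) = 0.1557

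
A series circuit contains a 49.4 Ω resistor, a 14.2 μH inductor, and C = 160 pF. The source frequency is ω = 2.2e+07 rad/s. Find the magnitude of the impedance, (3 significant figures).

56.9 Ω

X_L = ωL = 312 Ω
X_C = 1/(ωC) = 284 Ω
Net reactance X = X_L − X_C = 28.3 Ω
Z = 49.4 + j28.3 Ω
|Z| = √(49.4² + 28.3²) = 56.9 Ω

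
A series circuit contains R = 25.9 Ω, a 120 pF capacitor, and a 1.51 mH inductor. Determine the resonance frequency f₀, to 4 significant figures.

373.9 kHz

ω₀ = 1/√(LC) = 1/√(0.00151 × 1.2e-10) = 2.349e+06 rad/s
f₀ = ω₀/(2π) = 373.9 kHz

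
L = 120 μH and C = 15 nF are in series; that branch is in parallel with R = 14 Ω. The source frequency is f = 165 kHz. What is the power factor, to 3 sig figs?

ω = 2πf = 1.037e+06 rad/s
X_L = ωL = 124 Ω
X_C = 1/(ωC) = 64.3 Ω
Branch 1: Z₁ = R = 14.0 Ω
Branch 2 (series LC): Z₂ = j(X_L − X_C) = j60.1 Ω
Parallel: Z = Z₁Z₂/(Z₁+Z₂), |Z| = 13.6 Ω, ∠Z = 13.1°
cos φ = cos(13.1°) = 0.974

0.974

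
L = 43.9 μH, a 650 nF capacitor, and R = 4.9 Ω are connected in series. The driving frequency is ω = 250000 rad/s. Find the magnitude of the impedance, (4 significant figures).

6.874 Ω

X_L = ωL = 10.98 Ω
X_C = 1/(ωC) = 6.154 Ω
Net reactance X = X_L − X_C = 4.821 Ω
Z = 4.900 + j4.821 Ω
|Z| = √(4.900² + 4.821²) = 6.874 Ω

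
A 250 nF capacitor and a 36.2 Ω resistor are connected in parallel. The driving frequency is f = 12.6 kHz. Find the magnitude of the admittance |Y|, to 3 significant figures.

34.0 mS

ω = 2πf = 79170 rad/s
X_C = 1/(ωC) = 50.5 Ω
Parallel: admittances add. Y = 1/R + jωC
Y = (0.0276 + j0.0198) S
|Y| = 0.0340 S → |Z| = 1/|Y| = 29.4 Ω, ∠Z = −∠Y = -35.6°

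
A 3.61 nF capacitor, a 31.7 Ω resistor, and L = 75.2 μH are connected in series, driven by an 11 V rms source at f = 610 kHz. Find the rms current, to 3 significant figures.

50.4 mA

ω = 2πf = 3.833e+06 rad/s
X_L = ωL = 288 Ω
X_C = 1/(ωC) = 72.3 Ω
Net reactance X = X_L − X_C = 216 Ω
Z = 31.7 + j216 Ω
|Z| = √(31.7² + 216²) = 218 Ω
I = V/|Z| = 11/218 = 50.4 mA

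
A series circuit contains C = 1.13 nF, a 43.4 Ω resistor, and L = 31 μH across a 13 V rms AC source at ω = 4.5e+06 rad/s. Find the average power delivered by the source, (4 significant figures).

X_L = ωL = 139.5 Ω
X_C = 1/(ωC) = 196.7 Ω
Net reactance X = X_L − X_C = -57.16 Ω
Z = 43.40 − j57.16 Ω
|Z| = √(43.40² + 57.16²) = 71.77 Ω
∠Z = arctan(-57.16/43.40) = -52.79°
I = V/|Z| = 181.1 mA
P = VI cos φ = 13 × 0.1811 × cos(-52.79°) = 1.424 W

1.424 W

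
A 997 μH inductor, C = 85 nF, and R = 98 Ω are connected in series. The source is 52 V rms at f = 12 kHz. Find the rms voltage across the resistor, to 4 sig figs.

ω = 2πf = 75400 rad/s
X_L = ωL = 75.17 Ω
X_C = 1/(ωC) = 156.0 Ω
Net reactance X = X_L − X_C = -80.86 Ω
Z = 98.00 − j80.86 Ω
|Z| = √(98.00² + 80.86²) = 127.1 Ω
I = V/|Z| = 409.3 mA
V_R = I·|Z_R| = 0.4093 × 98.00 = 40.11 V

40.11 V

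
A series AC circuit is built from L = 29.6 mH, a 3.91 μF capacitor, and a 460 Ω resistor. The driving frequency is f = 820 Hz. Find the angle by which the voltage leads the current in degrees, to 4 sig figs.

ω = 2πf = 5152 rad/s
X_L = ωL = 152.5 Ω
X_C = 1/(ωC) = 49.64 Ω
Net reactance X = X_L − X_C = 102.9 Ω
Z = 460.0 + j102.9 Ω
|Z| = √(460.0² + 102.9²) = 471.4 Ω
∠Z = arctan(102.9/460.0) = 12.61°

12.61°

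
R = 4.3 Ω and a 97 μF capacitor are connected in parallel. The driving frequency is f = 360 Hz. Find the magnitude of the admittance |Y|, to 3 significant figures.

ω = 2πf = 2262 rad/s
X_C = 1/(ωC) = 4.56 Ω
Parallel: admittances add. Y = 1/R + jωC
Y = (0.233 + j0.219) S
|Y| = 0.320 S → |Z| = 1/|Y| = 3.13 Ω, ∠Z = −∠Y = -43.3°

320 mS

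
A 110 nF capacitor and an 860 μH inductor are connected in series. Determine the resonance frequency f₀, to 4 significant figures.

16.36 kHz

ω₀ = 1/√(LC) = 1/√(0.00086 × 1.1e-07) = 102800 rad/s
f₀ = ω₀/(2π) = 16.36 kHz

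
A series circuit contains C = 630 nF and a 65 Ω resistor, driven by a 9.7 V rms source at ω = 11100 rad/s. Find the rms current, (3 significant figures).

X_C = 1/(ωC) = 143 Ω
Z = 65.0 − j143 Ω
|Z| = √(65.0² + 143²) = 157 Ω
I = V/|Z| = 9.7/157 = 61.8 mA

61.8 mA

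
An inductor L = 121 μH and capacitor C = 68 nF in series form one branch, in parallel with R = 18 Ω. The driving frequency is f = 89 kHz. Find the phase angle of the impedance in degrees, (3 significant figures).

ω = 2πf = 559200 rad/s
X_L = ωL = 67.7 Ω
X_C = 1/(ωC) = 26.3 Ω
Branch 1: Z₁ = R = 18.0 Ω
Branch 2 (series LC): Z₂ = j(X_L − X_C) = j41.4 Ω
Parallel: Z = Z₁Z₂/(Z₁+Z₂), |Z| = 16.5 Ω, ∠Z = 23.5°

23.5°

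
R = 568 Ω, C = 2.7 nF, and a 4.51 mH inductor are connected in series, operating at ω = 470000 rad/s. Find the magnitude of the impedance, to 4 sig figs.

X_L = ωL = 2120 Ω
X_C = 1/(ωC) = 788.0 Ω
Net reactance X = X_L − X_C = 1332 Ω
Z = 568.0 + j1332 Ω
|Z| = √(568.0² + 1332²) = 1448 Ω

1448 Ω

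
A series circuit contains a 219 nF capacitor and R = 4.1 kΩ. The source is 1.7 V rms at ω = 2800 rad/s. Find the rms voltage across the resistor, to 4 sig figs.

X_C = 1/(ωC) = 1631 Ω
Z = 4100 − j1631 Ω
|Z| = √(4100² + 1631²) = 4412 Ω
I = V/|Z| = 385.3 μA
V_R = I·|Z_R| = 0.0003853 × 4100 = 1.580 V

1.580 V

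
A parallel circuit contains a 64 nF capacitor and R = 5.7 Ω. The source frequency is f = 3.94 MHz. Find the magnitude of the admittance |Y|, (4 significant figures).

ω = 2πf = 2.476e+07 rad/s
X_C = 1/(ωC) = 0.6312 Ω
Parallel: admittances add. Y = 1/R + jωC
Y = (0.1754 + j1.584) S
|Y| = 1.594 S → |Z| = 1/|Y| = 0.6273 Ω, ∠Z = −∠Y = -83.68°

1.594 S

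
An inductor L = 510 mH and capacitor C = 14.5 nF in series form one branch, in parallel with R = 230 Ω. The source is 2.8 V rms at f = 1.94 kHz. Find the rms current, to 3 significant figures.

ω = 2πf = 12190 rad/s
X_L = ωL = 6220 Ω
X_C = 1/(ωC) = 5660 Ω
Branch 1: Z₁ = R = 230 Ω
Branch 2 (series LC): Z₂ = j(X_L − X_C) = j559 Ω
Parallel: Z = Z₁Z₂/(Z₁+Z₂), |Z| = 213 Ω, ∠Z = 22.4°
I = V/|Z| = 2.8/213 = 13.2 mA

13.2 mA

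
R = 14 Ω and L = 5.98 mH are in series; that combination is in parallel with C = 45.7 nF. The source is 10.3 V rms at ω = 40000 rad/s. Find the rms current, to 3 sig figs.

X_L = ωL = 239 Ω
X_C = 1/(ωC) = 547 Ω
Branch 1 (R+jX_L): Z₁ = 14.0 + j239 Ω, |Z₁| = 240 Ω
Branch 2 (−jX_C): Z₂ = −j547 Ω
Parallel: Z = Z₁Z₂/(Z₁+Z₂), |Z| = 425 Ω, ∠Z = 84.0°
I = V/|Z| = 10.3/425 = 24.2 mA

24.2 mA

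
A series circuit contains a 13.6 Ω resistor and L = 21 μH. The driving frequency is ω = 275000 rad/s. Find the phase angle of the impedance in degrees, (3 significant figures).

23.0°

X_L = ωL = 5.77 Ω
Z = 13.6 + j5.77 Ω
|Z| = √(13.6² + 5.77²) = 14.8 Ω
∠Z = arctan(5.77/13.6) = 23.0°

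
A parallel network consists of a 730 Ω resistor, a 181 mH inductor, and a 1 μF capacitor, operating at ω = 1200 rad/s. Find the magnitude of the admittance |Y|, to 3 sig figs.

X_L = ωL = 217 Ω
X_C = 1/(ωC) = 833 Ω
Parallel: admittances add. Y = 1/R + 1/(jωL) + jωC
Y = (0.00137 − j0.00340) S
|Y| = 0.00367 S → |Z| = 1/|Y| = 273 Ω, ∠Z = −∠Y = 68.1°

3.67 mS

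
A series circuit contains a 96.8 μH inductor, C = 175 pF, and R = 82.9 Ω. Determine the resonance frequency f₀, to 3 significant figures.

ω₀ = 1/√(LC) = 1/√(9.68e-05 × 1.75e-10) = 7.683e+06 rad/s
f₀ = ω₀/(2π) = 1.22 MHz

1.22 MHz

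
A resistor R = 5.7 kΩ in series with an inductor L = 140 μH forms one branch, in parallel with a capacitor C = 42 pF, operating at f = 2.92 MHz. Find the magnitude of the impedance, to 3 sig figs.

ω = 2πf = 1.835e+07 rad/s
X_L = ωL = 2570 Ω
X_C = 1/(ωC) = 1300 Ω
Branch 1 (R+jX_L): Z₁ = 5700 + j2570 Ω, |Z₁| = 6250 Ω
Branch 2 (−jX_C): Z₂ = −j1300 Ω
Parallel: Z = Z₁Z₂/(Z₁+Z₂), |Z| = 1390 Ω, ∠Z = -78.3°

1390 Ω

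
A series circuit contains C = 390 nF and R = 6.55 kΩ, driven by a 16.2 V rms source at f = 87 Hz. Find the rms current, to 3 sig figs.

2.01 mA

ω = 2πf = 546.6 rad/s
X_C = 1/(ωC) = 4690 Ω
Z = 6550 − j4690 Ω
|Z| = √(6550² + 4690²) = 8060 Ω
I = V/|Z| = 16.2/8060 = 2.01 mA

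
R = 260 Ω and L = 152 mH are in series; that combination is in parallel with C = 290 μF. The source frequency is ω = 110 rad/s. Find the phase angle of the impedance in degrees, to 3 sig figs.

-83.1°

X_L = ωL = 16.7 Ω
X_C = 1/(ωC) = 31.3 Ω
Branch 1 (R+jX_L): Z₁ = 260 + j16.7 Ω, |Z₁| = 261 Ω
Branch 2 (−jX_C): Z₂ = −j31.3 Ω
Parallel: Z = Z₁Z₂/(Z₁+Z₂), |Z| = 31.4 Ω, ∠Z = -83.1°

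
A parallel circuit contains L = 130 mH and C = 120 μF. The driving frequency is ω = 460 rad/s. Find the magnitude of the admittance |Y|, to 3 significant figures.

X_L = ωL = 59.8 Ω
X_C = 1/(ωC) = 18.1 Ω
Parallel: admittances add. Y = 1/(jωL) + jωC
Y = (0 + j0.0385) S
|Y| = 0.0385 S → |Z| = 1/|Y| = 26.0 Ω, ∠Z = −∠Y = -90.0°

38.5 mS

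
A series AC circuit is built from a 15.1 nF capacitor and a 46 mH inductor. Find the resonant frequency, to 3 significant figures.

ω₀ = 1/√(LC) = 1/√(0.046 × 1.51e-08) = 37940 rad/s
f₀ = ω₀/(2π) = 6.04 kHz

6.04 kHz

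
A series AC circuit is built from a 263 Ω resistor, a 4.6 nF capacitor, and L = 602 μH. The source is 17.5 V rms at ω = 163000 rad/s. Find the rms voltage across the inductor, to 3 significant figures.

X_L = ωL = 98.1 Ω
X_C = 1/(ωC) = 1330 Ω
Net reactance X = X_L − X_C = -1240 Ω
Z = 263 − j1240 Ω
|Z| = √(263² + 1240²) = 1260 Ω
I = V/|Z| = 13.9 mA
V_L = I·|Z_L| = 0.0139 × 98.1 = 1.36 V

1.36 V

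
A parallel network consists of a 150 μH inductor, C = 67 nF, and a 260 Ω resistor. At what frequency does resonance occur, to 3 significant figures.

50.2 kHz

ω₀ = 1/√(LC) = 1/√(0.00015 × 6.7e-08) = 315400 rad/s
f₀ = ω₀/(2π) = 50.2 kHz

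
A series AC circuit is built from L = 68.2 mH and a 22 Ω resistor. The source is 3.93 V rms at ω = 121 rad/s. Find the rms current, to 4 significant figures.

X_L = ωL = 8.252 Ω
Z = 22.00 + j8.252 Ω
|Z| = √(22.00² + 8.252²) = 23.50 Ω
I = V/|Z| = 3.93/23.50 = 167.3 mA

167.3 mA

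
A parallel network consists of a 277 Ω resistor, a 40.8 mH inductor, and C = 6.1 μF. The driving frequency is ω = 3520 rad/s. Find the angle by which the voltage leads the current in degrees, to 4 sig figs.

-76.03°

X_L = ωL = 143.6 Ω
X_C = 1/(ωC) = 46.57 Ω
Parallel: admittances add. Y = 1/R + 1/(jωL) + jωC
Y = (0.003610 + j0.01451) S
|Y| = 0.01495 S → |Z| = 1/|Y| = 66.88 Ω, ∠Z = −∠Y = -76.03°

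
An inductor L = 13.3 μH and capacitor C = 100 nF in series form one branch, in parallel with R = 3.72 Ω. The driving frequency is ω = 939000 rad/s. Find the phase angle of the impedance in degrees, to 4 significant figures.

X_L = ωL = 12.49 Ω
X_C = 1/(ωC) = 10.65 Ω
Branch 1: Z₁ = R = 3.720 Ω
Branch 2 (series LC): Z₂ = j(X_L − X_C) = j1.839 Ω
Parallel: Z = Z₁Z₂/(Z₁+Z₂), |Z| = 1.649 Ω, ∠Z = 63.69°

63.69°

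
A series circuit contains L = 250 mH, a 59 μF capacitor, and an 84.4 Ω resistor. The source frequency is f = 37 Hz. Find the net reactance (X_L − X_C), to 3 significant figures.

ω = 2πf = 232.5 rad/s
X_L = ωL = 58.1 Ω
X_C = 1/(ωC) = 72.9 Ω
X = 58.1 − 72.9 = -14.8 Ω

-14.8 Ω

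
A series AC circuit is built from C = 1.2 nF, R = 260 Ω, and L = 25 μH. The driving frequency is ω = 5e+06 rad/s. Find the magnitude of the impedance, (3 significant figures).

263 Ω

X_L = ωL = 125 Ω
X_C = 1/(ωC) = 167 Ω
Net reactance X = X_L − X_C = -41.7 Ω
Z = 260 − j41.7 Ω
|Z| = √(260² + 41.7²) = 263 Ω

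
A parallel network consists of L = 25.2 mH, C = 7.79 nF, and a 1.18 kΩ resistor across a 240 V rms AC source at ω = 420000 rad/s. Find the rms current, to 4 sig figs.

X_L = ωL = 10580 Ω
X_C = 1/(ωC) = 305.6 Ω
Parallel: admittances add. Y = 1/R + 1/(jωL) + jωC
Y = (0.0008475 + j0.003177) S
|Y| = 0.003288 S → |Z| = 1/|Y| = 304.1 Ω, ∠Z = −∠Y = -75.07°
I = V/|Z| = 240/304.1 = 789.2 mA

789.2 mA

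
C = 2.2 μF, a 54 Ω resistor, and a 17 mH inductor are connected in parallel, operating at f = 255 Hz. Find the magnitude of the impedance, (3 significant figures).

26.3 Ω

ω = 2πf = 1602 rad/s
X_L = ωL = 27.2 Ω
X_C = 1/(ωC) = 284 Ω
Parallel: admittances add. Y = 1/R + 1/(jωL) + jωC
Y = (0.0185 − j0.0332) S
|Y| = 0.0380 S → |Z| = 1/|Y| = 26.3 Ω, ∠Z = −∠Y = 60.8°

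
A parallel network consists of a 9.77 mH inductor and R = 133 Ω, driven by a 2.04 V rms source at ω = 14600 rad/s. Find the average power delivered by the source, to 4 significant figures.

31.29 mW

X_L = ωL = 142.6 Ω
Parallel: admittances add. Y = 1/R + 1/(jωL)
Y = (0.007519 − j0.007011) S
|Y| = 0.01028 S → |Z| = 1/|Y| = 97.28 Ω, ∠Z = −∠Y = 43.00°
I = V/|Z| = 20.97 mA
P = VI cos φ = 2.04 × 0.02097 × cos(43.00°) = 31.29 mW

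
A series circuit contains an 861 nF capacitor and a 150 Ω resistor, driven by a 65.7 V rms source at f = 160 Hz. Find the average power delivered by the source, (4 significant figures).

ω = 2πf = 1005 rad/s
X_C = 1/(ωC) = 1155 Ω
Z = 150.0 − j1155 Ω
|Z| = √(150.0² + 1155²) = 1165 Ω
∠Z = arctan(-1155/150.0) = -82.60°
I = V/|Z| = 56.39 mA
P = VI cos φ = 65.7 × 0.05639 × cos(-82.60°) = 477.1 mW

477.1 mW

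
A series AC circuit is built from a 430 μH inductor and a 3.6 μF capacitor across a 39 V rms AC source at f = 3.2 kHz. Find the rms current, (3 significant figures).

7.54 A

ω = 2πf = 20110 rad/s
X_L = ωL = 8.65 Ω
X_C = 1/(ωC) = 13.8 Ω
Net reactance X = X_L − X_C = -5.17 Ω
Z = − j5.17 Ω
|Z| = √(0² + 5.17²) = 5.17 Ω
I = V/|Z| = 39/5.17 = 7.54 A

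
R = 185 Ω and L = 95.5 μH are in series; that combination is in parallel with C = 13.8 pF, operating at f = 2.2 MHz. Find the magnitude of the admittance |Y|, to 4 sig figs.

ω = 2πf = 1.382e+07 rad/s
X_L = ωL = 1320 Ω
X_C = 1/(ωC) = 5242 Ω
Branch 1 (R+jX_L): Z₁ = 185.0 + j1320 Ω, |Z₁| = 1333 Ω
Branch 2 (−jX_C): Z₂ = −j5242 Ω
Parallel: Z = Z₁Z₂/(Z₁+Z₂), |Z| = 1780 Ω, ∠Z = 79.32°
|Y| = 1/|Z| = 561.9 μS

561.9 μS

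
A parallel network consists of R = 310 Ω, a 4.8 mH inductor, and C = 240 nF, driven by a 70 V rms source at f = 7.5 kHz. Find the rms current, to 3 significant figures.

532 mA

ω = 2πf = 47120 rad/s
X_L = ωL = 226 Ω
X_C = 1/(ωC) = 88.4 Ω
Parallel: admittances add. Y = 1/R + 1/(jωL) + jωC
Y = (0.00323 + j0.00689) S
|Y| = 0.00761 S → |Z| = 1/|Y| = 131 Ω, ∠Z = −∠Y = -64.9°
I = V/|Z| = 70/131 = 532 mA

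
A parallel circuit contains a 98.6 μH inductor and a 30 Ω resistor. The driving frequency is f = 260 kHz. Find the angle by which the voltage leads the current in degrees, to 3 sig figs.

10.6°

ω = 2πf = 1.634e+06 rad/s
X_L = ωL = 161 Ω
Parallel: admittances add. Y = 1/R + 1/(jωL)
Y = (0.0333 − j0.00621) S
|Y| = 0.0339 S → |Z| = 1/|Y| = 29.5 Ω, ∠Z = −∠Y = 10.6°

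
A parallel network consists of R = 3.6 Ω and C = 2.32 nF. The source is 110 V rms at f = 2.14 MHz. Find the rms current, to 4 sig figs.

ω = 2πf = 1.345e+07 rad/s
X_C = 1/(ωC) = 32.06 Ω
Parallel: admittances add. Y = 1/R + jωC
Y = (0.2778 + j0.03119) S
|Y| = 0.2795 S → |Z| = 1/|Y| = 3.578 Ω, ∠Z = −∠Y = -6.408°
I = V/|Z| = 110/3.578 = 30.75 A

30.75 A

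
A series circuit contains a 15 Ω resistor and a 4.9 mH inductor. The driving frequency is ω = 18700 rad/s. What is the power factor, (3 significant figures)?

X_L = ωL = 91.6 Ω
Z = 15.0 + j91.6 Ω
|Z| = √(15.0² + 91.6²) = 92.8 Ω
∠Z = arctan(91.6/15.0) = 80.7°
cos φ = cos(80.7°) = 0.162

0.162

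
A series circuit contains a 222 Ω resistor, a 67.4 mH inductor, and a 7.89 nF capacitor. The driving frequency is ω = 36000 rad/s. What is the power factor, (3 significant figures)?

X_L = ωL = 2430 Ω
X_C = 1/(ωC) = 3520 Ω
Net reactance X = X_L − X_C = -1090 Ω
Z = 222 − j1090 Ω
|Z| = √(222² + 1090²) = 1120 Ω
∠Z = arctan(-1090/222) = -78.5°
cos φ = cos(-78.5°) = 0.199

0.199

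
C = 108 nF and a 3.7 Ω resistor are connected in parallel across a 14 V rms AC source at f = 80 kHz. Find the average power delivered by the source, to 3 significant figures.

53.0 W

ω = 2πf = 502700 rad/s
X_C = 1/(ωC) = 18.4 Ω
Parallel: admittances add. Y = 1/R + jωC
Y = (0.270 + j0.0543) S
|Y| = 0.276 S → |Z| = 1/|Y| = 3.63 Ω, ∠Z = −∠Y = -11.4°
I = V/|Z| = 3.86 A
P = VI cos φ = 14 × 3.86 × cos(-11.4°) = 53.0 W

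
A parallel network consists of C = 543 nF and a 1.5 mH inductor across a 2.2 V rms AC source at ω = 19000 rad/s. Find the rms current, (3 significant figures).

X_L = ωL = 28.5 Ω
X_C = 1/(ωC) = 96.9 Ω
Parallel: admittances add. Y = 1/(jωL) + jωC
Y = (0 − j0.0248) S
|Y| = 0.0248 S → |Z| = 1/|Y| = 40.4 Ω, ∠Z = −∠Y = 90.0°
I = V/|Z| = 2.2/40.4 = 54.5 mA

54.5 mA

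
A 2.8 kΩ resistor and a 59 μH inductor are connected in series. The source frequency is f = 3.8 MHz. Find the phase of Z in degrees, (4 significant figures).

26.71°

ω = 2πf = 2.388e+07 rad/s
X_L = ωL = 1409 Ω
Z = 2800 + j1409 Ω
|Z| = √(2800² + 1409²) = 3134 Ω
∠Z = arctan(1409/2800) = 26.71°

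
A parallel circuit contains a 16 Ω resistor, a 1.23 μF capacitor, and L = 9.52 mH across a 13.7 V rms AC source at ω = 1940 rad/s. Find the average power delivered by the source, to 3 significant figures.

11.7 W

X_L = ωL = 18.5 Ω
X_C = 1/(ωC) = 419 Ω
Parallel: admittances add. Y = 1/R + 1/(jωL) + jωC
Y = (0.0625 − j0.0518) S
|Y| = 0.0811 S → |Z| = 1/|Y| = 12.3 Ω, ∠Z = −∠Y = 39.6°
I = V/|Z| = 1.11 A
P = VI cos φ = 13.7 × 1.11 × cos(39.6°) = 11.7 W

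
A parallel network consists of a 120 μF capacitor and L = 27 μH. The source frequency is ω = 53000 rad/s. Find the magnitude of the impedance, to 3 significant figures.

X_L = ωL = 1.43 Ω
X_C = 1/(ωC) = 0.157 Ω
Parallel: admittances add. Y = 1/(jωL) + jωC
Y = (0 + j5.66) S
|Y| = 5.66 S → |Z| = 1/|Y| = 0.177 Ω, ∠Z = −∠Y = -90.0°

0.177 Ω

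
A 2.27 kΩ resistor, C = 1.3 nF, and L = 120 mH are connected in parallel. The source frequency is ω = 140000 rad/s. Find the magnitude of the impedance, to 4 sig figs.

2187 Ω

X_L = ωL = 16800 Ω
X_C = 1/(ωC) = 5495 Ω
Parallel: admittances add. Y = 1/R + 1/(jωL) + jωC
Y = (0.0004405 + j0.0001225) S
|Y| = 0.0004572 S → |Z| = 1/|Y| = 2187 Ω, ∠Z = −∠Y = -15.54°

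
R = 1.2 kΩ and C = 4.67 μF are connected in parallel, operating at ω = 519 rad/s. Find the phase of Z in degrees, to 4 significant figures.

X_C = 1/(ωC) = 412.6 Ω
Parallel: admittances add. Y = 1/R + jωC
Y = (0.0008333 + j0.002424) S
|Y| = 0.002563 S → |Z| = 1/|Y| = 390.2 Ω, ∠Z = −∠Y = -71.03°

-71.03°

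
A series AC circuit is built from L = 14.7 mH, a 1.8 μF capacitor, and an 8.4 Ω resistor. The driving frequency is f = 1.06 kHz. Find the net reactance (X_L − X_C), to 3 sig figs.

14.5 Ω

ω = 2πf = 6660 rad/s
X_L = ωL = 97.9 Ω
X_C = 1/(ωC) = 83.4 Ω
X = 97.9 − 83.4 = 14.5 Ω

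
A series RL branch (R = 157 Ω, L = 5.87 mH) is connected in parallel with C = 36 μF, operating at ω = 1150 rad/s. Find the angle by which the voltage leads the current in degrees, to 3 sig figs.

-81.2°

X_L = ωL = 6.75 Ω
X_C = 1/(ωC) = 24.2 Ω
Branch 1 (R+jX_L): Z₁ = 157 + j6.75 Ω, |Z₁| = 157 Ω
Branch 2 (−jX_C): Z₂ = −j24.2 Ω
Parallel: Z = Z₁Z₂/(Z₁+Z₂), |Z| = 24.0 Ω, ∠Z = -81.2°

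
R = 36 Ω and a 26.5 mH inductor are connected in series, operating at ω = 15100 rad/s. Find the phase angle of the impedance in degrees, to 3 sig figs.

X_L = ωL = 400 Ω
Z = 36.0 + j400 Ω
|Z| = √(36.0² + 400²) = 402 Ω
∠Z = arctan(400/36.0) = 84.9°

84.9°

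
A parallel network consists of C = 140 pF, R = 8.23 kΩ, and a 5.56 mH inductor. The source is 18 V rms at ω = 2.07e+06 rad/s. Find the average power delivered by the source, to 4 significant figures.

39.37 mW

X_L = ωL = 11510 Ω
X_C = 1/(ωC) = 3451 Ω
Parallel: admittances add. Y = 1/R + 1/(jωL) + jωC
Y = (0.0001215 + j0.0002029) S
|Y| = 0.0002365 S → |Z| = 1/|Y| = 4228 Ω, ∠Z = −∠Y = -59.09°
I = V/|Z| = 4.257 mA
P = VI cos φ = 18 × 0.004257 × cos(-59.09°) = 39.37 mW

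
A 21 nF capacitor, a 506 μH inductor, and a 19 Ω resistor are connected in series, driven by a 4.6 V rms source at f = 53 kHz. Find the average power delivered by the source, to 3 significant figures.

ω = 2πf = 333000 rad/s
X_L = ωL = 169 Ω
X_C = 1/(ωC) = 143 Ω
Net reactance X = X_L − X_C = 25.5 Ω
Z = 19.0 + j25.5 Ω
|Z| = √(19.0² + 25.5²) = 31.8 Ω
∠Z = arctan(25.5/19.0) = 53.3°
I = V/|Z| = 145 mA
P = VI cos φ = 4.6 × 0.145 × cos(53.3°) = 397 mW

397 mW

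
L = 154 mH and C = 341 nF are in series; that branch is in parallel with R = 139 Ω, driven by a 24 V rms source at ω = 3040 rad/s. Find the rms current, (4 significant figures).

X_L = ωL = 468.2 Ω
X_C = 1/(ωC) = 964.7 Ω
Branch 1: Z₁ = R = 139.0 Ω
Branch 2 (series LC): Z₂ = j(X_L − X_C) = −j496.5 Ω
Parallel: Z = Z₁Z₂/(Z₁+Z₂), |Z| = 133.9 Ω, ∠Z = -15.64°
I = V/|Z| = 24/133.9 = 179.3 mA

179.3 mA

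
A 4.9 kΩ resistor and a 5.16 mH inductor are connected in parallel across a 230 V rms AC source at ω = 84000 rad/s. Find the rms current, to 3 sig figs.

533 mA

X_L = ωL = 433 Ω
Parallel: admittances add. Y = 1/R + 1/(jωL)
Y = (0.000204 − j0.00231) S
|Y| = 0.00232 S → |Z| = 1/|Y| = 432 Ω, ∠Z = −∠Y = 84.9°
I = V/|Z| = 230/432 = 533 mA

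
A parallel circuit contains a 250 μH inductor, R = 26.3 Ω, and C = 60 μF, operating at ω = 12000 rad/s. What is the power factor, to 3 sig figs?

0.0979

X_L = ωL = 3.00 Ω
X_C = 1/(ωC) = 1.39 Ω
Parallel: admittances add. Y = 1/R + 1/(jωL) + jωC
Y = (0.0380 + j0.387) S
|Y| = 0.389 S → |Z| = 1/|Y| = 2.57 Ω, ∠Z = −∠Y = -84.4°
cos φ = cos(-84.4°) = 0.0979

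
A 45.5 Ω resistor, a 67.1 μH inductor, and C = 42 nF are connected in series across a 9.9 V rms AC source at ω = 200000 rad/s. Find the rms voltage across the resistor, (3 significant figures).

X_L = ωL = 13.4 Ω
X_C = 1/(ωC) = 119 Ω
Net reactance X = X_L − X_C = -106 Ω
Z = 45.5 − j106 Ω
|Z| = √(45.5² + 106²) = 115 Ω
I = V/|Z| = 86.1 mA
V_R = I·|Z_R| = 0.0861 × 45.5 = 3.92 V

3.92 V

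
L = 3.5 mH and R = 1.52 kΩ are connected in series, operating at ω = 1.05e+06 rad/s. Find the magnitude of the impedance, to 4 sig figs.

3977 Ω

X_L = ωL = 3675 Ω
Z = 1520 + j3675 Ω
|Z| = √(1520² + 3675²) = 3977 Ω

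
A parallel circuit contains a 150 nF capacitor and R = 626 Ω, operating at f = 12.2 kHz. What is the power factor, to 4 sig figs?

ω = 2πf = 76650 rad/s
X_C = 1/(ωC) = 86.97 Ω
Parallel: admittances add. Y = 1/R + jωC
Y = (0.001597 + j0.01150) S
|Y| = 0.01161 S → |Z| = 1/|Y| = 86.14 Ω, ∠Z = −∠Y = -82.09°
cos φ = cos(-82.09°) = 0.1376

0.1376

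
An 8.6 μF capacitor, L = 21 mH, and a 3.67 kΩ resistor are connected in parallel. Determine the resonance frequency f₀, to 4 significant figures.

ω₀ = 1/√(LC) = 1/√(0.021 × 8.6e-06) = 2353 rad/s
f₀ = ω₀/(2π) = 374.5 Hz

374.5 Hz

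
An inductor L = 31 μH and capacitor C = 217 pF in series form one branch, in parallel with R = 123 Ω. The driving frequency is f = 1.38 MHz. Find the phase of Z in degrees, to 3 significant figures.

ω = 2πf = 8.671e+06 rad/s
X_L = ωL = 269 Ω
X_C = 1/(ωC) = 531 Ω
Branch 1: Z₁ = R = 123 Ω
Branch 2 (series LC): Z₂ = j(X_L − X_C) = −j263 Ω
Parallel: Z = Z₁Z₂/(Z₁+Z₂), |Z| = 111 Ω, ∠Z = -25.1°

-25.1°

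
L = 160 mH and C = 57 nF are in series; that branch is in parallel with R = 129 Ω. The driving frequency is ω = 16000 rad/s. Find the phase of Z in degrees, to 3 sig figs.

5.04°

X_L = ωL = 2560 Ω
X_C = 1/(ωC) = 1100 Ω
Branch 1: Z₁ = R = 129 Ω
Branch 2 (series LC): Z₂ = j(X_L − X_C) = j1460 Ω
Parallel: Z = Z₁Z₂/(Z₁+Z₂), |Z| = 129 Ω, ∠Z = 5.04°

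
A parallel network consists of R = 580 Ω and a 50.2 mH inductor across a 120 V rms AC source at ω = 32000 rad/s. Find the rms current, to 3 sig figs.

X_L = ωL = 1610 Ω
Parallel: admittances add. Y = 1/R + 1/(jωL)
Y = (0.00172 − j0.000623) S
|Y| = 0.00183 S → |Z| = 1/|Y| = 546 Ω, ∠Z = −∠Y = 19.9°
I = V/|Z| = 120/546 = 220 mA

220 mA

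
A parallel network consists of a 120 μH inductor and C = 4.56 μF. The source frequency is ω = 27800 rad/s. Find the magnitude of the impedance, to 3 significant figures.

X_L = ωL = 3.34 Ω
X_C = 1/(ωC) = 7.89 Ω
Parallel: admittances add. Y = 1/(jωL) + jωC
Y = (0 − j0.173) S
|Y| = 0.173 S → |Z| = 1/|Y| = 5.78 Ω, ∠Z = −∠Y = 90.0°

5.78 Ω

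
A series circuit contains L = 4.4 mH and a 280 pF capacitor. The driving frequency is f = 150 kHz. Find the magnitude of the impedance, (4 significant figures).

357.5 Ω

ω = 2πf = 942500 rad/s
X_L = ωL = 4147 Ω
X_C = 1/(ωC) = 3789 Ω
Net reactance X = X_L − X_C = 357.5 Ω
Z = j357.5 Ω
|Z| = √(0² + 357.5²) = 357.5 Ω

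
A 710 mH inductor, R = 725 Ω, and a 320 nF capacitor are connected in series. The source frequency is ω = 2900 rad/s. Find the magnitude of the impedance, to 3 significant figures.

X_L = ωL = 2060 Ω
X_C = 1/(ωC) = 1080 Ω
Net reactance X = X_L − X_C = 981 Ω
Z = 725 + j981 Ω
|Z| = √(725² + 981²) = 1220 Ω

1220 Ω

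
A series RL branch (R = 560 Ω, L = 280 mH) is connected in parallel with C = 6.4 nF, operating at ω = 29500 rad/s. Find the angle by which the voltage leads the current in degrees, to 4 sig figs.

-83.18°

X_L = ωL = 8260 Ω
X_C = 1/(ωC) = 5297 Ω
Branch 1 (R+jX_L): Z₁ = 560.0 + j8260 Ω, |Z₁| = 8279 Ω
Branch 2 (−jX_C): Z₂ = −j5297 Ω
Parallel: Z = Z₁Z₂/(Z₁+Z₂), |Z| = 14540 Ω, ∠Z = -83.18°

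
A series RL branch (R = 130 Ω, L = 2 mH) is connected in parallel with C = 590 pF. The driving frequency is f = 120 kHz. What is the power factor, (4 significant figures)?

ω = 2πf = 754000 rad/s
X_L = ωL = 1508 Ω
X_C = 1/(ωC) = 2248 Ω
Branch 1 (R+jX_L): Z₁ = 130.0 + j1508 Ω, |Z₁| = 1514 Ω
Branch 2 (−jX_C): Z₂ = −j2248 Ω
Parallel: Z = Z₁Z₂/(Z₁+Z₂), |Z| = 4529 Ω, ∠Z = 75.11°
cos φ = cos(75.11°) = 0.2570

0.2570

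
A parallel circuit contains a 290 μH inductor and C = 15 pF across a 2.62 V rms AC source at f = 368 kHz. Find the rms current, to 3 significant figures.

3.82 mA

ω = 2πf = 2.312e+06 rad/s
X_L = ωL = 671 Ω
X_C = 1/(ωC) = 28800 Ω
Parallel: admittances add. Y = 1/(jωL) + jωC
Y = (0 − j0.00146) S
|Y| = 0.00146 S → |Z| = 1/|Y| = 687 Ω, ∠Z = −∠Y = 90.0°
I = V/|Z| = 2.62/687 = 3.82 mA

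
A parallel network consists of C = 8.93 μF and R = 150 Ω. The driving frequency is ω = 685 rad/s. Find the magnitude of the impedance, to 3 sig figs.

111 Ω

X_C = 1/(ωC) = 163 Ω
Parallel: admittances add. Y = 1/R + jωC
Y = (0.00667 + j0.00612) S
|Y| = 0.00905 S → |Z| = 1/|Y| = 111 Ω, ∠Z = −∠Y = -42.5°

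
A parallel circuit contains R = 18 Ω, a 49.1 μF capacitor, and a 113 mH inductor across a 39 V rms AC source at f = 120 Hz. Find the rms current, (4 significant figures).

2.380 A

ω = 2πf = 754.0 rad/s
X_L = ωL = 85.20 Ω
X_C = 1/(ωC) = 27.01 Ω
Parallel: admittances add. Y = 1/R + 1/(jωL) + jωC
Y = (0.05556 + j0.02528) S
|Y| = 0.06104 S → |Z| = 1/|Y| = 16.38 Ω, ∠Z = −∠Y = -24.47°
I = V/|Z| = 39/16.38 = 2.380 A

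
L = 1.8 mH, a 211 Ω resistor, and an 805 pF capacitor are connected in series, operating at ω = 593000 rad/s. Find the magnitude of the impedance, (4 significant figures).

X_L = ωL = 1067 Ω
X_C = 1/(ωC) = 2095 Ω
Net reactance X = X_L − X_C = -1027 Ω
Z = 211.0 − j1027 Ω
|Z| = √(211.0² + 1027²) = 1049 Ω

1049 Ω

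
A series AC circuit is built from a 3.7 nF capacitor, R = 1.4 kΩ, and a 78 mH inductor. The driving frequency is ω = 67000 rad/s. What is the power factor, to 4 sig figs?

0.7614

X_L = ωL = 5226 Ω
X_C = 1/(ωC) = 4034 Ω
Net reactance X = X_L − X_C = 1192 Ω
Z = 1400 + j1192 Ω
|Z| = √(1400² + 1192²) = 1839 Ω
∠Z = arctan(1192/1400) = 40.41°
cos φ = cos(40.41°) = 0.7614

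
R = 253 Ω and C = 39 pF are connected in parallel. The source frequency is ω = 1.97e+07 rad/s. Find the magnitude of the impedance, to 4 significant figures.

X_C = 1/(ωC) = 1302 Ω
Parallel: admittances add. Y = 1/R + jωC
Y = (0.003953 + j0.0007683) S
|Y| = 0.004027 S → |Z| = 1/|Y| = 248.4 Ω, ∠Z = −∠Y = -11.00°

248.4 Ω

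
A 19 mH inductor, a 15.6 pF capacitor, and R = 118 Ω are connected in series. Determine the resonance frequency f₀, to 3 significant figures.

ω₀ = 1/√(LC) = 1/√(0.019 × 1.56e-11) = 1.837e+06 rad/s
f₀ = ω₀/(2π) = 292 kHz

292 kHz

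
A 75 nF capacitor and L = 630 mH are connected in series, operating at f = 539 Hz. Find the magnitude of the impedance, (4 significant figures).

1803 Ω

ω = 2πf = 3387 rad/s
X_L = ωL = 2134 Ω
X_C = 1/(ωC) = 3937 Ω
Net reactance X = X_L − X_C = -1803 Ω
Z = − j1803 Ω
|Z| = √(0² + 1803²) = 1803 Ω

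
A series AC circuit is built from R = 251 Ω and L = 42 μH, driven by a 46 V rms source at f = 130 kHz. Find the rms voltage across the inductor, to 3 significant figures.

6.23 V

ω = 2πf = 816800 rad/s
X_L = ωL = 34.3 Ω
Z = 251 + j34.3 Ω
|Z| = √(251² + 34.3²) = 253 Ω
I = V/|Z| = 182 mA
V_L = I·|Z_L| = 0.182 × 34.3 = 6.23 V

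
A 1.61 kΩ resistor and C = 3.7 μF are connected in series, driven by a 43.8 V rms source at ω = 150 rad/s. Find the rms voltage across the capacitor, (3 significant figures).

32.7 V

X_C = 1/(ωC) = 1800 Ω
Z = 1610 − j1800 Ω
|Z| = √(1610² + 1800²) = 2420 Ω
I = V/|Z| = 18.1 mA
V_C = I·|Z_C| = 0.0181 × 1800 = 32.7 V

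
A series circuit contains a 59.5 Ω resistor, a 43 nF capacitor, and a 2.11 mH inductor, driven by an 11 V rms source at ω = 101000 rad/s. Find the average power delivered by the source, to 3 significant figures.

X_L = ωL = 213 Ω
X_C = 1/(ωC) = 230 Ω
Net reactance X = X_L − X_C = -17.1 Ω
Z = 59.5 − j17.1 Ω
|Z| = √(59.5² + 17.1²) = 61.9 Ω
∠Z = arctan(-17.1/59.5) = -16.1°
I = V/|Z| = 178 mA
P = VI cos φ = 11 × 0.178 × cos(-16.1°) = 1.88 W

1.88 W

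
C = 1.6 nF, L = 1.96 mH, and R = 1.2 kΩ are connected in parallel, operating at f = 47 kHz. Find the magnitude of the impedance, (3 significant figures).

ω = 2πf = 295300 rad/s
X_L = ωL = 579 Ω
X_C = 1/(ωC) = 2120 Ω
Parallel: admittances add. Y = 1/R + 1/(jωL) + jωC
Y = (0.000833 − j0.00126) S
|Y| = 0.00151 S → |Z| = 1/|Y| = 664 Ω, ∠Z = −∠Y = 56.4°

664 Ω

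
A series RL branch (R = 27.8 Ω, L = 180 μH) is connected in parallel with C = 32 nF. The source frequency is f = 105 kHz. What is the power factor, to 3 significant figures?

ω = 2πf = 659700 rad/s
X_L = ωL = 119 Ω
X_C = 1/(ωC) = 47.4 Ω
Branch 1 (R+jX_L): Z₁ = 27.8 + j119 Ω, |Z₁| = 122 Ω
Branch 2 (−jX_C): Z₂ = −j47.4 Ω
Parallel: Z = Z₁Z₂/(Z₁+Z₂), |Z| = 75.4 Ω, ∠Z = -81.9°
cos φ = cos(-81.9°) = 0.141

0.141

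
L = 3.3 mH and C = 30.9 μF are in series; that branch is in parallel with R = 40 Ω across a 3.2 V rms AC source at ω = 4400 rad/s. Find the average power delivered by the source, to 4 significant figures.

256.0 mW

X_L = ωL = 14.52 Ω
X_C = 1/(ωC) = 7.355 Ω
Branch 1: Z₁ = R = 40.00 Ω
Branch 2 (series LC): Z₂ = j(X_L − X_C) = j7.165 Ω
Parallel: Z = Z₁Z₂/(Z₁+Z₂), |Z| = 7.053 Ω, ∠Z = 79.84°
I = V/|Z| = 453.7 mA
P = VI cos φ = 3.2 × 0.4537 × cos(79.84°) = 256.0 mW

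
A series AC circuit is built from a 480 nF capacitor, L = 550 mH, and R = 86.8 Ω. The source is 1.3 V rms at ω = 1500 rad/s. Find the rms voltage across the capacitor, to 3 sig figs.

X_L = ωL = 825 Ω
X_C = 1/(ωC) = 1390 Ω
Net reactance X = X_L − X_C = -564 Ω
Z = 86.8 − j564 Ω
|Z| = √(86.8² + 564²) = 571 Ω
I = V/|Z| = 2.28 mA
V_C = I·|Z_C| = 0.00228 × 1390 = 3.16 V

3.16 V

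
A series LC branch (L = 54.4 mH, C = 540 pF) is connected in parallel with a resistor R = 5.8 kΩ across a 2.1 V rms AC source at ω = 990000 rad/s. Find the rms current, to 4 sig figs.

364.3 μA

X_L = ωL = 53860 Ω
X_C = 1/(ωC) = 1871 Ω
Branch 1: Z₁ = R = 5800 Ω
Branch 2 (series LC): Z₂ = j(X_L − X_C) = j51990 Ω
Parallel: Z = Z₁Z₂/(Z₁+Z₂), |Z| = 5764 Ω, ∠Z = 6.366°
I = V/|Z| = 2.1/5764 = 364.3 μA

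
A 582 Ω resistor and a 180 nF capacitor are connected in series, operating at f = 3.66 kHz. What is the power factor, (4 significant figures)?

0.9236

ω = 2πf = 23000 rad/s
X_C = 1/(ωC) = 241.6 Ω
Z = 582.0 − j241.6 Ω
|Z| = √(582.0² + 241.6²) = 630.1 Ω
∠Z = arctan(-241.6/582.0) = -22.54°
cos φ = cos(-22.54°) = 0.9236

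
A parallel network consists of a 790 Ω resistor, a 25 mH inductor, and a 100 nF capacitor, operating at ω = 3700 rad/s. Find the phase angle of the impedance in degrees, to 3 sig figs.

X_L = ωL = 92.5 Ω
X_C = 1/(ωC) = 2700 Ω
Parallel: admittances add. Y = 1/R + 1/(jωL) + jωC
Y = (0.00127 − j0.0104) S
|Y| = 0.0105 S → |Z| = 1/|Y| = 95.1 Ω, ∠Z = −∠Y = 83.1°

83.1°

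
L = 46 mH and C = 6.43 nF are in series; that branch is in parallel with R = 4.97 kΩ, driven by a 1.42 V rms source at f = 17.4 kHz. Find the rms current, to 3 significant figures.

486 μA

ω = 2πf = 109300 rad/s
X_L = ωL = 5030 Ω
X_C = 1/(ωC) = 1420 Ω
Branch 1: Z₁ = R = 4970 Ω
Branch 2 (series LC): Z₂ = j(X_L − X_C) = j3610 Ω
Parallel: Z = Z₁Z₂/(Z₁+Z₂), |Z| = 2920 Ω, ∠Z = 54.0°
I = V/|Z| = 1.42/2920 = 486 μA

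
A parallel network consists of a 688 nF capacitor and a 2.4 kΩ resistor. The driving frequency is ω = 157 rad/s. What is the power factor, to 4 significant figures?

0.9680

X_C = 1/(ωC) = 9258 Ω
Parallel: admittances add. Y = 1/R + jωC
Y = (0.0004167 + j0.0001080) S
|Y| = 0.0004304 S → |Z| = 1/|Y| = 2323 Ω, ∠Z = −∠Y = -14.53°
cos φ = cos(-14.53°) = 0.9680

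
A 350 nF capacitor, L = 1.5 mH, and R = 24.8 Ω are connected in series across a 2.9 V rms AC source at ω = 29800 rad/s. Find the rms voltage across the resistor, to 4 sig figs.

1.265 V

X_L = ωL = 44.70 Ω
X_C = 1/(ωC) = 95.88 Ω
Net reactance X = X_L − X_C = -51.18 Ω
Z = 24.80 − j51.18 Ω
|Z| = √(24.80² + 51.18²) = 56.87 Ω
I = V/|Z| = 50.99 mA
V_R = I·|Z_R| = 0.05099 × 24.80 = 1.265 V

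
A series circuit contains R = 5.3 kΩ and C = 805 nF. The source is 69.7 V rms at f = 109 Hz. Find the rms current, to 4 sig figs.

ω = 2πf = 684.9 rad/s
X_C = 1/(ωC) = 1814 Ω
Z = 5300 − j1814 Ω
|Z| = √(5300² + 1814²) = 5602 Ω
I = V/|Z| = 69.7/5602 = 12.44 mA

12.44 mA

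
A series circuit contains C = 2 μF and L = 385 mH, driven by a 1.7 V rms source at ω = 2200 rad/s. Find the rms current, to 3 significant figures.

2.74 mA

X_L = ωL = 847 Ω
X_C = 1/(ωC) = 227 Ω
Net reactance X = X_L − X_C = 620 Ω
Z = j620 Ω
|Z| = √(0² + 620²) = 620 Ω
I = V/|Z| = 1.7/620 = 2.74 mA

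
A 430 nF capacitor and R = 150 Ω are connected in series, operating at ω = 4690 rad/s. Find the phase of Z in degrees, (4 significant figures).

-73.17°

X_C = 1/(ωC) = 495.9 Ω
Z = 150.0 − j495.9 Ω
|Z| = √(150.0² + 495.9²) = 518.1 Ω
∠Z = arctan(-495.9/150.0) = -73.17°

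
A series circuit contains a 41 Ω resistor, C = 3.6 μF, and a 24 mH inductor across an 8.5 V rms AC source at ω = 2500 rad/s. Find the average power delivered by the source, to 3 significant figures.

690 mW

X_L = ωL = 60.0 Ω
X_C = 1/(ωC) = 111 Ω
Net reactance X = X_L − X_C = -51.1 Ω
Z = 41.0 − j51.1 Ω
|Z| = √(41.0² + 51.1²) = 65.5 Ω
∠Z = arctan(-51.1/41.0) = -51.3°
I = V/|Z| = 130 mA
P = VI cos φ = 8.5 × 0.130 × cos(-51.3°) = 690 mW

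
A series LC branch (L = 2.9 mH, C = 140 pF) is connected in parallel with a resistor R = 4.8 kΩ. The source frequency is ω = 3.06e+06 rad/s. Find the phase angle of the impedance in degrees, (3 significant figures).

X_L = ωL = 8870 Ω
X_C = 1/(ωC) = 2330 Ω
Branch 1: Z₁ = R = 4800 Ω
Branch 2 (series LC): Z₂ = j(X_L − X_C) = j6540 Ω
Parallel: Z = Z₁Z₂/(Z₁+Z₂), |Z| = 3870 Ω, ∠Z = 36.3°

36.3°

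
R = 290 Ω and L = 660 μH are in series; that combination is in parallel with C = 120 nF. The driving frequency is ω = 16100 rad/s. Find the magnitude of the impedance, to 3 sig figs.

X_L = ωL = 10.6 Ω
X_C = 1/(ωC) = 518 Ω
Branch 1 (R+jX_L): Z₁ = 290 + j10.6 Ω, |Z₁| = 290 Ω
Branch 2 (−jX_C): Z₂ = −j518 Ω
Parallel: Z = Z₁Z₂/(Z₁+Z₂), |Z| = 257 Ω, ∠Z = -27.7°

257 Ω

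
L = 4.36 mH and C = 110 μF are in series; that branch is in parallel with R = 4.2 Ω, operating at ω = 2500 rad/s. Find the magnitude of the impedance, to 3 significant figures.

X_L = ωL = 10.9 Ω
X_C = 1/(ωC) = 3.64 Ω
Branch 1: Z₁ = R = 4.20 Ω
Branch 2 (series LC): Z₂ = j(X_L − X_C) = j7.26 Ω
Parallel: Z = Z₁Z₂/(Z₁+Z₂), |Z| = 3.64 Ω, ∠Z = 30.0°

3.64 Ω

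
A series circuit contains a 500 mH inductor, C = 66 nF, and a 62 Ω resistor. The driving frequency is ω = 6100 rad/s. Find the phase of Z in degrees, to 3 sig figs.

83.8°

X_L = ωL = 3050 Ω
X_C = 1/(ωC) = 2480 Ω
Net reactance X = X_L − X_C = 566 Ω
Z = 62.0 + j566 Ω
|Z| = √(62.0² + 566²) = 570 Ω
∠Z = arctan(566/62.0) = 83.8°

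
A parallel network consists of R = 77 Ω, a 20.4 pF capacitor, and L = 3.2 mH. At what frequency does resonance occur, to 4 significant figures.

ω₀ = 1/√(LC) = 1/√(0.0032 × 2.04e-11) = 3.914e+06 rad/s
f₀ = ω₀/(2π) = 622.9 kHz

622.9 kHz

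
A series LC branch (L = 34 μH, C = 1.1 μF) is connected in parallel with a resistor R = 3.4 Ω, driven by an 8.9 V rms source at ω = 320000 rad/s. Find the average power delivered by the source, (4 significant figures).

X_L = ωL = 10.88 Ω
X_C = 1/(ωC) = 2.841 Ω
Branch 1: Z₁ = R = 3.400 Ω
Branch 2 (series LC): Z₂ = j(X_L − X_C) = j8.039 Ω
Parallel: Z = Z₁Z₂/(Z₁+Z₂), |Z| = 3.131 Ω, ∠Z = 22.93°
I = V/|Z| = 2.842 A
P = VI cos φ = 8.9 × 2.842 × cos(22.93°) = 23.30 W

23.30 W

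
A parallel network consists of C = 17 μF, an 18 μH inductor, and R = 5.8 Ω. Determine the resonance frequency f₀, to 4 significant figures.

ω₀ = 1/√(LC) = 1/√(1.8e-05 × 1.7e-05) = 57170 rad/s
f₀ = ω₀/(2π) = 9.098 kHz

9.098 kHz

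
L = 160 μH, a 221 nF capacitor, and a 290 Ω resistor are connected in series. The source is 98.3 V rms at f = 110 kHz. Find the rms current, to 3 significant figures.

ω = 2πf = 691200 rad/s
X_L = ωL = 111 Ω
X_C = 1/(ωC) = 6.55 Ω
Net reactance X = X_L − X_C = 104 Ω
Z = 290 + j104 Ω
|Z| = √(290² + 104²) = 308 Ω
I = V/|Z| = 98.3/308 = 319 mA

319 mA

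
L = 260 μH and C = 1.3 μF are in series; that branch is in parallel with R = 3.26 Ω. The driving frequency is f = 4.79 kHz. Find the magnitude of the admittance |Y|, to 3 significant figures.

312 mS

ω = 2πf = 30100 rad/s
X_L = ωL = 7.83 Ω
X_C = 1/(ωC) = 25.6 Ω
Branch 1: Z₁ = R = 3.26 Ω
Branch 2 (series LC): Z₂ = j(X_L − X_C) = −j17.7 Ω
Parallel: Z = Z₁Z₂/(Z₁+Z₂), |Z| = 3.21 Ω, ∠Z = -10.4°
|Y| = 1/|Z| = 312 mS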